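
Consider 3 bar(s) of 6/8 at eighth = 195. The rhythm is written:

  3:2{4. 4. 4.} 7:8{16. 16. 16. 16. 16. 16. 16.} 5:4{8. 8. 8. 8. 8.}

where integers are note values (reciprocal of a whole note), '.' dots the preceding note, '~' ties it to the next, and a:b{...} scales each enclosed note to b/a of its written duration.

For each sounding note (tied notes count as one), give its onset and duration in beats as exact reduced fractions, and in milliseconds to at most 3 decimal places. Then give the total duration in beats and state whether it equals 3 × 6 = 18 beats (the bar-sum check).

1) 0.0ms=0b +615.385ms=2b
2) 615.385ms=2b +615.385ms=2b
3) 1230.769ms=4b +615.385ms=2b
4) 1846.154ms=6b +263.736ms=6/7b
5) 2109.89ms=48/7b +263.736ms=6/7b
6) 2373.626ms=54/7b +263.736ms=6/7b
7) 2637.363ms=60/7b +263.736ms=6/7b
8) 2901.099ms=66/7b +263.736ms=6/7b
9) 3164.835ms=72/7b +263.736ms=6/7b
10) 3428.571ms=78/7b +263.736ms=6/7b
11) 3692.308ms=12b +369.231ms=6/5b
12) 4061.538ms=66/5b +369.231ms=6/5b
13) 4430.769ms=72/5b +369.231ms=6/5b
14) 4800.0ms=78/5b +369.231ms=6/5b
15) 5169.231ms=84/5b +369.231ms=6/5b
Σ=18b of 18 (195bpm 6/8) — PASS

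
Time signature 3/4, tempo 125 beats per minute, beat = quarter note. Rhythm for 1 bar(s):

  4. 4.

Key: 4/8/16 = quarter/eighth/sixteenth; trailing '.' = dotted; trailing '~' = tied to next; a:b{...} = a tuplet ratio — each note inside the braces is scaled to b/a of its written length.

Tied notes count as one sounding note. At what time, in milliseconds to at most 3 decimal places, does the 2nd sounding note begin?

1. 0.0ms @ 0 + 720.0ms (3/2)
2. 720.0ms @ 3/2 + 720.0ms (3/2)

note 2 onset = 3/2b = 720.0ms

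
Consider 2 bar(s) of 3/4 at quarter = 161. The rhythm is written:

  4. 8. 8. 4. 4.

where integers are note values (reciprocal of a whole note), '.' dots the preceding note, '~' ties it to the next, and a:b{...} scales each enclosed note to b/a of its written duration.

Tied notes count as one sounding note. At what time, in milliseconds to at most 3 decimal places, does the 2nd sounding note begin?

note 2 onset = 3/2b = 559.006ms

1. 0.0ms @ 0 + 559.006ms (3/2)
2. 559.006ms @ 3/2 + 279.503ms (3/4)
3. 838.509ms @ 9/4 + 279.503ms (3/4)
4. 1118.012ms @ 3 + 559.006ms (3/2)
5. 1677.019ms @ 9/2 + 559.006ms (3/2)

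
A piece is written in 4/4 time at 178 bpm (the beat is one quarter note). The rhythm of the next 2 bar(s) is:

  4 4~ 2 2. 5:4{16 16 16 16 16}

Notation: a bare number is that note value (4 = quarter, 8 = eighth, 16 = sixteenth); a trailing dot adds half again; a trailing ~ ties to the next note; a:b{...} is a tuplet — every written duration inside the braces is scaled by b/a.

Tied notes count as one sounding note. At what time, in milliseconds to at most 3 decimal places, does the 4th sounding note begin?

note 4 onset = 7b = 2359.551ms

1. 0.0ms @ 0 + 337.079ms (1)
2. 337.079ms @ 1 + 1011.236ms (3)
3. 1348.315ms @ 4 + 1011.236ms (3)
4. 2359.551ms @ 7 + 67.416ms (1/5)
5. 2426.966ms @ 36/5 + 67.416ms (1/5)
6. 2494.382ms @ 37/5 + 67.416ms (1/5)
7. 2561.798ms @ 38/5 + 67.416ms (1/5)
8. 2629.213ms @ 39/5 + 67.416ms (1/5)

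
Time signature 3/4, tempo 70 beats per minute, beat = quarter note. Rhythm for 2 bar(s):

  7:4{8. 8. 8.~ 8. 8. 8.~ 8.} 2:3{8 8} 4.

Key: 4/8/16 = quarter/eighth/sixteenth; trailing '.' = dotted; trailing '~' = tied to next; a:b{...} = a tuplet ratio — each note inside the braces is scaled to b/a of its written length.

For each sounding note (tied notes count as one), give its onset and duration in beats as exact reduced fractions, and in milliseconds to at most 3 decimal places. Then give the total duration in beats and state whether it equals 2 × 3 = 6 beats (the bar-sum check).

1) 0.0ms=0b +367.347ms=3/7b
2) 367.347ms=3/7b +367.347ms=3/7b
3) 734.694ms=6/7b +734.694ms=6/7b
4) 1469.388ms=12/7b +367.347ms=3/7b
5) 1836.735ms=15/7b +734.694ms=6/7b
6) 2571.429ms=3b +642.857ms=3/4b
7) 3214.286ms=15/4b +642.857ms=3/4b
8) 3857.143ms=9/2b +1285.714ms=3/2b
Σ=6b of 6 (70bpm 3/4) — PASS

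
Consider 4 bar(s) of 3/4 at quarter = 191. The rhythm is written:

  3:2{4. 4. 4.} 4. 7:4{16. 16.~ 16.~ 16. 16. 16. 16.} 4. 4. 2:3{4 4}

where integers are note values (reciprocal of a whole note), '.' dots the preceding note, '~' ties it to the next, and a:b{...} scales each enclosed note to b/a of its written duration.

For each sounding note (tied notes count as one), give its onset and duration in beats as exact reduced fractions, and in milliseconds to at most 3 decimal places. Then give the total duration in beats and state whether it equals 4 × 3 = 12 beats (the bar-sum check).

1) 0.0ms=0b +314.136ms=1b
2) 314.136ms=1b +314.136ms=1b
3) 628.272ms=2b +314.136ms=1b
4) 942.408ms=3b +471.204ms=3/2b
5) 1413.613ms=9/2b +67.315ms=3/14b
6) 1480.927ms=33/7b +201.945ms=9/14b
7) 1682.872ms=75/14b +67.315ms=3/14b
8) 1750.187ms=39/7b +67.315ms=3/14b
9) 1817.502ms=81/14b +67.315ms=3/14b
10) 1884.817ms=6b +471.204ms=3/2b
11) 2356.021ms=15/2b +471.204ms=3/2b
12) 2827.225ms=9b +471.204ms=3/2b
13) 3298.429ms=21/2b +471.204ms=3/2b
Σ=12b of 12 (191bpm 3/4) — PASS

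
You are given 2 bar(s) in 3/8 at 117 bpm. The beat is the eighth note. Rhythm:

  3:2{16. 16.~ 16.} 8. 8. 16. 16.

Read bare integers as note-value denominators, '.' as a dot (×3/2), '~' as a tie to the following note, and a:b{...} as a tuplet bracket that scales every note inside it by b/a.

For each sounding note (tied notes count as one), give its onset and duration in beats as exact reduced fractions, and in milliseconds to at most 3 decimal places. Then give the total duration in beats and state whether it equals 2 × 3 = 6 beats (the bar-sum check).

1) 0.0ms=0b +256.41ms=1/2b
2) 256.41ms=1/2b +512.821ms=1b
3) 769.231ms=3/2b +769.231ms=3/2b
4) 1538.462ms=3b +769.231ms=3/2b
5) 2307.692ms=9/2b +384.615ms=3/4b
6) 2692.308ms=21/4b +384.615ms=3/4b
Σ=6b of 6 (117bpm 3/8) — PASS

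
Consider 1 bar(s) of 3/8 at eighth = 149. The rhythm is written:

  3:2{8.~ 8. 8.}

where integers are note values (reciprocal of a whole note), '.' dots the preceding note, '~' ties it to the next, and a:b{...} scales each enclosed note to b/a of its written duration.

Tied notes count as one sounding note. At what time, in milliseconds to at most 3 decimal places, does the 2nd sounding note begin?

note 2 onset = 2b = 805.369ms

1. 0.0ms @ 0 + 805.369ms (2)
2. 805.369ms @ 2 + 402.685ms (1)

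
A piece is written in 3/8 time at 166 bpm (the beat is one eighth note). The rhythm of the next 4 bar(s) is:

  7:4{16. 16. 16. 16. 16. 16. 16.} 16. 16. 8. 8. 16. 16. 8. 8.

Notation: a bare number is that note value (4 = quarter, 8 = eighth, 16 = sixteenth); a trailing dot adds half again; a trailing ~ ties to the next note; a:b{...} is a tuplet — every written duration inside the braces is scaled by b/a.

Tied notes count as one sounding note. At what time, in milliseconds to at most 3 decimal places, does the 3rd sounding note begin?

1. 0.0ms @ 0 + 154.905ms (3/7)
2. 154.905ms @ 3/7 + 154.905ms (3/7)
3. 309.811ms @ 6/7 + 154.905ms (3/7)
4. 464.716ms @ 9/7 + 154.905ms (3/7)
5. 619.621ms @ 12/7 + 154.905ms (3/7)
6. 774.527ms @ 15/7 + 154.905ms (3/7)
7. 929.432ms @ 18/7 + 154.905ms (3/7)
8. 1084.337ms @ 3 + 271.084ms (3/4)
9. 1355.422ms @ 15/4 + 271.084ms (3/4)
10. 1626.506ms @ 9/2 + 542.169ms (3/2)
11. 2168.675ms @ 6 + 542.169ms (3/2)
12. 2710.843ms @ 15/2 + 271.084ms (3/4)
13. 2981.928ms @ 33/4 + 271.084ms (3/4)
14. 3253.012ms @ 9 + 542.169ms (3/2)
15. 3795.181ms @ 21/2 + 542.169ms (3/2)

note 3 onset = 6/7b = 309.811ms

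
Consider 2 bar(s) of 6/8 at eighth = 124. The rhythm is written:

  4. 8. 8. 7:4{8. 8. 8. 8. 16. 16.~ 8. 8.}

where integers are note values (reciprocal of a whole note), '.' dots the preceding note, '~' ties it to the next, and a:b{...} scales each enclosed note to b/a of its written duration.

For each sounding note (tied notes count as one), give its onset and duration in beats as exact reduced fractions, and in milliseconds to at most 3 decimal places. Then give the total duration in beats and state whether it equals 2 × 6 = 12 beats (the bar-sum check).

1) 0.0ms=0b +1451.613ms=3b
2) 1451.613ms=3b +725.806ms=3/2b
3) 2177.419ms=9/2b +725.806ms=3/2b
4) 2903.226ms=6b +414.747ms=6/7b
5) 3317.972ms=48/7b +414.747ms=6/7b
6) 3732.719ms=54/7b +414.747ms=6/7b
7) 4147.465ms=60/7b +414.747ms=6/7b
8) 4562.212ms=66/7b +207.373ms=3/7b
9) 4769.585ms=69/7b +622.12ms=9/7b
10) 5391.705ms=78/7b +414.747ms=6/7b
Σ=12b of 12 (124bpm 6/8) — PASS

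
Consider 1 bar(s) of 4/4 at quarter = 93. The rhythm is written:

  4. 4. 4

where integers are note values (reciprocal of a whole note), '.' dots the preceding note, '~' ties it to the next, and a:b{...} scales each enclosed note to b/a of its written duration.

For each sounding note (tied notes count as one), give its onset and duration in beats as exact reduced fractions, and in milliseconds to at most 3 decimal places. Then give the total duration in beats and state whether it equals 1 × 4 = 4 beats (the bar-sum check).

1) 0.0ms=0b +967.742ms=3/2b
2) 967.742ms=3/2b +967.742ms=3/2b
3) 1935.484ms=3b +645.161ms=1b
Σ=4b of 4 (93bpm 4/4) — PASS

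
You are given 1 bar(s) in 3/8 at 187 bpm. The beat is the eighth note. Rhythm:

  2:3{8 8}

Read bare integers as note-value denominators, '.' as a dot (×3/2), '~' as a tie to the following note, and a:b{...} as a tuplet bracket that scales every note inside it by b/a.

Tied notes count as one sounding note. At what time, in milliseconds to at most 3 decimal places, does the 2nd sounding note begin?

note 2 onset = 3/2b = 481.283ms

1. 0.0ms @ 0 + 481.283ms (3/2)
2. 481.283ms @ 3/2 + 481.283ms (3/2)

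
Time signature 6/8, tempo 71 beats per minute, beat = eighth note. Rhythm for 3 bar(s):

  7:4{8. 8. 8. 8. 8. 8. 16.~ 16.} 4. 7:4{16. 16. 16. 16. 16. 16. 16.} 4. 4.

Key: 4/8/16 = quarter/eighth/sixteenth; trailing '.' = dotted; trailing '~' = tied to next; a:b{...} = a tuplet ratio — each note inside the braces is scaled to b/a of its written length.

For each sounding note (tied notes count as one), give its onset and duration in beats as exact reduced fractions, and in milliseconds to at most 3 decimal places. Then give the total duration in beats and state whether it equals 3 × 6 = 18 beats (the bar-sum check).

1) 0.0ms=0b +724.346ms=6/7b
2) 724.346ms=6/7b +724.346ms=6/7b
3) 1448.692ms=12/7b +724.346ms=6/7b
4) 2173.038ms=18/7b +724.346ms=6/7b
5) 2897.384ms=24/7b +724.346ms=6/7b
6) 3621.73ms=30/7b +724.346ms=6/7b
7) 4346.076ms=36/7b +724.346ms=6/7b
8) 5070.423ms=6b +2535.211ms=3b
9) 7605.634ms=9b +362.173ms=3/7b
10) 7967.807ms=66/7b +362.173ms=3/7b
11) 8329.98ms=69/7b +362.173ms=3/7b
12) 8692.153ms=72/7b +362.173ms=3/7b
13) 9054.326ms=75/7b +362.173ms=3/7b
14) 9416.499ms=78/7b +362.173ms=3/7b
15) 9778.672ms=81/7b +362.173ms=3/7b
16) 10140.845ms=12b +2535.211ms=3b
17) 12676.056ms=15b +2535.211ms=3b
Σ=18b of 18 (71bpm 6/8) — PASS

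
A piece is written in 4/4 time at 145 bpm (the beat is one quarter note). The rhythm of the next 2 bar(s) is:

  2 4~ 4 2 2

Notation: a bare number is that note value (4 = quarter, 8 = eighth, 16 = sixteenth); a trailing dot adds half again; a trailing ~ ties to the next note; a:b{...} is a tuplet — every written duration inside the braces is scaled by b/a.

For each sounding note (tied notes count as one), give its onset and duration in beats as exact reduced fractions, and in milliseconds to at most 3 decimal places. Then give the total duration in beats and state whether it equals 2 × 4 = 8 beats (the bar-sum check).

1) 0.0ms=0b +827.586ms=2b
2) 827.586ms=2b +827.586ms=2b
3) 1655.172ms=4b +827.586ms=2b
4) 2482.759ms=6b +827.586ms=2b
Σ=8b of 8 (145bpm 4/4) — PASS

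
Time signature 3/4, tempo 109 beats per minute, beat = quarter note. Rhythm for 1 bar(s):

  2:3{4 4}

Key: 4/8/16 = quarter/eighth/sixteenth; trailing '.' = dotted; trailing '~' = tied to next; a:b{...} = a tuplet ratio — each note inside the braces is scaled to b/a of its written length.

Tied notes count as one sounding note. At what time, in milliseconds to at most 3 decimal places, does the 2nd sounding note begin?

1. 0.0ms @ 0 + 825.688ms (3/2)
2. 825.688ms @ 3/2 + 825.688ms (3/2)

note 2 onset = 3/2b = 825.688ms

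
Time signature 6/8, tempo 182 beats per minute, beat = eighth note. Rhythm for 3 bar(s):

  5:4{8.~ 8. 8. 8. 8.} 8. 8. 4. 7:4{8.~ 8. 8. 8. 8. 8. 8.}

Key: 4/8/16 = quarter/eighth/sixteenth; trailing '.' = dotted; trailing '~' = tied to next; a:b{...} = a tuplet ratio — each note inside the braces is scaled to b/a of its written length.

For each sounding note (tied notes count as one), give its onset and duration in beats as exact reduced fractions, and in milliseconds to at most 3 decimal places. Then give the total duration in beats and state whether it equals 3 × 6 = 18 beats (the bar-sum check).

1) 0.0ms=0b +791.209ms=12/5b
2) 791.209ms=12/5b +395.604ms=6/5b
3) 1186.813ms=18/5b +395.604ms=6/5b
4) 1582.418ms=24/5b +395.604ms=6/5b
5) 1978.022ms=6b +494.505ms=3/2b
6) 2472.527ms=15/2b +494.505ms=3/2b
7) 2967.033ms=9b +989.011ms=3b
8) 3956.044ms=12b +565.149ms=12/7b
9) 4521.193ms=96/7b +282.575ms=6/7b
10) 4803.768ms=102/7b +282.575ms=6/7b
11) 5086.342ms=108/7b +282.575ms=6/7b
12) 5368.917ms=114/7b +282.575ms=6/7b
13) 5651.491ms=120/7b +282.575ms=6/7b
Σ=18b of 18 (182bpm 6/8) — PASS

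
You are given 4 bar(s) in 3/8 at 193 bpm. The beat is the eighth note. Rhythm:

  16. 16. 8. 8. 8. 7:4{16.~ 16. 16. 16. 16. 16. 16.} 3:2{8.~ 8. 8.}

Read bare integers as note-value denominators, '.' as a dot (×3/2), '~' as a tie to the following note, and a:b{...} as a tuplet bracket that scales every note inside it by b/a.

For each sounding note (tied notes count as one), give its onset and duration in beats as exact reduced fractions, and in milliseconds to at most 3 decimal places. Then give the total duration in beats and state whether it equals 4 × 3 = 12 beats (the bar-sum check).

1) 0.0ms=0b +233.161ms=3/4b
2) 233.161ms=3/4b +233.161ms=3/4b
3) 466.321ms=3/2b +466.321ms=3/2b
4) 932.642ms=3b +466.321ms=3/2b
5) 1398.964ms=9/2b +466.321ms=3/2b
6) 1865.285ms=6b +266.469ms=6/7b
7) 2131.754ms=48/7b +133.235ms=3/7b
8) 2264.989ms=51/7b +133.235ms=3/7b
9) 2398.224ms=54/7b +133.235ms=3/7b
10) 2531.458ms=57/7b +133.235ms=3/7b
11) 2664.693ms=60/7b +133.235ms=3/7b
12) 2797.927ms=9b +621.762ms=2b
13) 3419.689ms=11b +310.881ms=1b
Σ=12b of 12 (193bpm 3/8) — PASS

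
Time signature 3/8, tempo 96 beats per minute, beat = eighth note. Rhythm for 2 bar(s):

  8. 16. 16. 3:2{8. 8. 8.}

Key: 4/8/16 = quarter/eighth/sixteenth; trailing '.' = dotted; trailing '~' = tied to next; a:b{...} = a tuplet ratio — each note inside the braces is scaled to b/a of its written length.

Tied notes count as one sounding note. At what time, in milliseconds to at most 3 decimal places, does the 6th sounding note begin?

1. 0.0ms @ 0 + 937.5ms (3/2)
2. 937.5ms @ 3/2 + 468.75ms (3/4)
3. 1406.25ms @ 9/4 + 468.75ms (3/4)
4. 1875.0ms @ 3 + 625.0ms (1)
5. 2500.0ms @ 4 + 625.0ms (1)
6. 3125.0ms @ 5 + 625.0ms (1)

note 6 onset = 5b = 3125.0ms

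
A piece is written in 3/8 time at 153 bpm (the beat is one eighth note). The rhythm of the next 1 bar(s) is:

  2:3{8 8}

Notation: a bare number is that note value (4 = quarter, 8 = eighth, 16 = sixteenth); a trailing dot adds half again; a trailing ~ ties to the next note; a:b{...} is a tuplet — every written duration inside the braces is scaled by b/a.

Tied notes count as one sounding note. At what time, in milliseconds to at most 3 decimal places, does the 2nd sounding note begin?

note 2 onset = 3/2b = 588.235ms

1. 0.0ms @ 0 + 588.235ms (3/2)
2. 588.235ms @ 3/2 + 588.235ms (3/2)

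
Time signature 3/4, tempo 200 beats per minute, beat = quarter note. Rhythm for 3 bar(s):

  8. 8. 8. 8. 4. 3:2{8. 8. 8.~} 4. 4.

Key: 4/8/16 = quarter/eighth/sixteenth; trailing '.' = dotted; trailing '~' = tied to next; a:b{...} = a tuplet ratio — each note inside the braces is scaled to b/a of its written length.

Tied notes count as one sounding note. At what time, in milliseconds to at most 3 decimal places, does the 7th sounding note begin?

note 7 onset = 5b = 1500.0ms

1. 0.0ms @ 0 + 225.0ms (3/4)
2. 225.0ms @ 3/4 + 225.0ms (3/4)
3. 450.0ms @ 3/2 + 225.0ms (3/4)
4. 675.0ms @ 9/4 + 225.0ms (3/4)
5. 900.0ms @ 3 + 450.0ms (3/2)
6. 1350.0ms @ 9/2 + 150.0ms (1/2)
7. 1500.0ms @ 5 + 150.0ms (1/2)
8. 1650.0ms @ 11/2 + 600.0ms (2)
9. 2250.0ms @ 15/2 + 450.0ms (3/2)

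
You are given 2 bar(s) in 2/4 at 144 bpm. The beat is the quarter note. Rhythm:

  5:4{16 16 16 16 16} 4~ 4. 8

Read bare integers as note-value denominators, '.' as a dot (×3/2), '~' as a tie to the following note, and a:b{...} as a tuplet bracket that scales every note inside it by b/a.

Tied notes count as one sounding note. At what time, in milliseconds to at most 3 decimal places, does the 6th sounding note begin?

note 6 onset = 1b = 416.667ms

1. 0.0ms @ 0 + 83.333ms (1/5)
2. 83.333ms @ 1/5 + 83.333ms (1/5)
3. 166.667ms @ 2/5 + 83.333ms (1/5)
4. 250.0ms @ 3/5 + 83.333ms (1/5)
5. 333.333ms @ 4/5 + 83.333ms (1/5)
6. 416.667ms @ 1 + 1041.667ms (5/2)
7. 1458.333ms @ 7/2 + 208.333ms (1/2)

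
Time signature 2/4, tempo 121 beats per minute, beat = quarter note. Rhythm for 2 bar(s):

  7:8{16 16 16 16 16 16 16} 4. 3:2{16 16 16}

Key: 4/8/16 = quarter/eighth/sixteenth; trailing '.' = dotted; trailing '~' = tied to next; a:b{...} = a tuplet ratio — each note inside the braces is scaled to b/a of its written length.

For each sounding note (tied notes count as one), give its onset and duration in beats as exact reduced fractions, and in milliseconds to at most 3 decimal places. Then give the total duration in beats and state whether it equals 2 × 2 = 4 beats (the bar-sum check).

1) 0.0ms=0b +141.677ms=2/7b
2) 141.677ms=2/7b +141.677ms=2/7b
3) 283.353ms=4/7b +141.677ms=2/7b
4) 425.03ms=6/7b +141.677ms=2/7b
5) 566.706ms=8/7b +141.677ms=2/7b
6) 708.383ms=10/7b +141.677ms=2/7b
7) 850.059ms=12/7b +141.677ms=2/7b
8) 991.736ms=2b +743.802ms=3/2b
9) 1735.537ms=7/2b +82.645ms=1/6b
10) 1818.182ms=11/3b +82.645ms=1/6b
11) 1900.826ms=23/6b +82.645ms=1/6b
Σ=4b of 4 (121bpm 2/4) — PASS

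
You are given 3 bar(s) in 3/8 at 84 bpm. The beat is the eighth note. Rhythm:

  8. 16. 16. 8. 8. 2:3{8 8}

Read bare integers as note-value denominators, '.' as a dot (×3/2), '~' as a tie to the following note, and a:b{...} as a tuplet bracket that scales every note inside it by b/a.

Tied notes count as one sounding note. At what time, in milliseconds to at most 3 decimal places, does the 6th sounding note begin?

1. 0.0ms @ 0 + 1071.429ms (3/2)
2. 1071.429ms @ 3/2 + 535.714ms (3/4)
3. 1607.143ms @ 9/4 + 535.714ms (3/4)
4. 2142.857ms @ 3 + 1071.429ms (3/2)
5. 3214.286ms @ 9/2 + 1071.429ms (3/2)
6. 4285.714ms @ 6 + 1071.429ms (3/2)
7. 5357.143ms @ 15/2 + 1071.429ms (3/2)

note 6 onset = 6b = 4285.714ms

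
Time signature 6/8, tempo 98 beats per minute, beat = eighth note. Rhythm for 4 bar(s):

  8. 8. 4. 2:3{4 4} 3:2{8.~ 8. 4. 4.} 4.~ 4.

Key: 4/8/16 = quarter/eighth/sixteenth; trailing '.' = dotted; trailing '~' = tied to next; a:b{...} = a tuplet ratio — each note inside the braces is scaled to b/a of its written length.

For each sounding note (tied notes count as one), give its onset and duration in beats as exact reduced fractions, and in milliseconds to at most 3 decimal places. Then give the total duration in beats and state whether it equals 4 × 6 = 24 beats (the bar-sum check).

1) 0.0ms=0b +918.367ms=3/2b
2) 918.367ms=3/2b +918.367ms=3/2b
3) 1836.735ms=3b +1836.735ms=3b
4) 3673.469ms=6b +1836.735ms=3b
5) 5510.204ms=9b +1836.735ms=3b
6) 7346.939ms=12b +1224.49ms=2b
7) 8571.429ms=14b +1224.49ms=2b
8) 9795.918ms=16b +1224.49ms=2b
9) 11020.408ms=18b +3673.469ms=6b
Σ=24b of 24 (98bpm 6/8) — PASS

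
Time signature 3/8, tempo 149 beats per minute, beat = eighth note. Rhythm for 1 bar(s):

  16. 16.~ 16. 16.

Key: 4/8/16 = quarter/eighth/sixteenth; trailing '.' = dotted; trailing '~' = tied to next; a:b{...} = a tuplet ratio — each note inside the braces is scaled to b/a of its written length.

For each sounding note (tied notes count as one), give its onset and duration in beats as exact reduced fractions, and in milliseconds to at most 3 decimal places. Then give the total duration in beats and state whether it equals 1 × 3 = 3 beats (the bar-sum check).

1) 0.0ms=0b +302.013ms=3/4b
2) 302.013ms=3/4b +604.027ms=3/2b
3) 906.04ms=9/4b +302.013ms=3/4b
Σ=3b of 3 (149bpm 3/8) — PASS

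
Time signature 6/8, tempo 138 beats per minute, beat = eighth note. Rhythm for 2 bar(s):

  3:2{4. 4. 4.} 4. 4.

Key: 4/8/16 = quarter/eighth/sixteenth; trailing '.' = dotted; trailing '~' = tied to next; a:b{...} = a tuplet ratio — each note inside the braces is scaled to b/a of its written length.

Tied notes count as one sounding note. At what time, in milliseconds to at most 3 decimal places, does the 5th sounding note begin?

1. 0.0ms @ 0 + 869.565ms (2)
2. 869.565ms @ 2 + 869.565ms (2)
3. 1739.13ms @ 4 + 869.565ms (2)
4. 2608.696ms @ 6 + 1304.348ms (3)
5. 3913.043ms @ 9 + 1304.348ms (3)

note 5 onset = 9b = 3913.043ms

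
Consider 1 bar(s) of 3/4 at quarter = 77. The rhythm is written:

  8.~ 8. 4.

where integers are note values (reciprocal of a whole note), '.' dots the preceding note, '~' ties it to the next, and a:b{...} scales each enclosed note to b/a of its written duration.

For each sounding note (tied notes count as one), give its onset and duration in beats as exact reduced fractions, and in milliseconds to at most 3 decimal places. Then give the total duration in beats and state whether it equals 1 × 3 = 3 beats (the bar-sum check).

1) 0.0ms=0b +1168.831ms=3/2b
2) 1168.831ms=3/2b +1168.831ms=3/2b
Σ=3b of 3 (77bpm 3/4) — PASS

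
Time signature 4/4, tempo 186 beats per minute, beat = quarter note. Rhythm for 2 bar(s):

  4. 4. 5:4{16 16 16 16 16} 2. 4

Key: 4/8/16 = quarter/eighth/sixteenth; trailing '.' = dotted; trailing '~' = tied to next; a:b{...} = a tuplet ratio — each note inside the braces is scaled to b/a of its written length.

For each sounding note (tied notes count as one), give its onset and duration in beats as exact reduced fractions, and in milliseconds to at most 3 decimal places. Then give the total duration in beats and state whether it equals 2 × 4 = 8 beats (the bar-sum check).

1) 0.0ms=0b +483.871ms=3/2b
2) 483.871ms=3/2b +483.871ms=3/2b
3) 967.742ms=3b +64.516ms=1/5b
4) 1032.258ms=16/5b +64.516ms=1/5b
5) 1096.774ms=17/5b +64.516ms=1/5b
6) 1161.29ms=18/5b +64.516ms=1/5b
7) 1225.806ms=19/5b +64.516ms=1/5b
8) 1290.323ms=4b +967.742ms=3b
9) 2258.065ms=7b +322.581ms=1b
Σ=8b of 8 (186bpm 4/4) — PASS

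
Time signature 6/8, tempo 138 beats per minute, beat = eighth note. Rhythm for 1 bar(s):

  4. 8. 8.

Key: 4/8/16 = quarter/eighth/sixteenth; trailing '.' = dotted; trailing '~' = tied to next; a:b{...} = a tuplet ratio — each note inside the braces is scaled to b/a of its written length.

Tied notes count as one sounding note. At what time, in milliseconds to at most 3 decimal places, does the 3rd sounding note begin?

note 3 onset = 9/2b = 1956.522ms

1. 0.0ms @ 0 + 1304.348ms (3)
2. 1304.348ms @ 3 + 652.174ms (3/2)
3. 1956.522ms @ 9/2 + 652.174ms (3/2)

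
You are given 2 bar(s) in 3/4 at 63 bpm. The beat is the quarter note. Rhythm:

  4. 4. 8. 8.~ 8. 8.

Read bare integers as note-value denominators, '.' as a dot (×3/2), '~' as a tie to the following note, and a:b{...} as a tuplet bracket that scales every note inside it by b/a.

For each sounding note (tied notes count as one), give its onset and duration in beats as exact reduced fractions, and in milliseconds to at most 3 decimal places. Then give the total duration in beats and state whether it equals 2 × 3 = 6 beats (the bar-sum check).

1) 0.0ms=0b +1428.571ms=3/2b
2) 1428.571ms=3/2b +1428.571ms=3/2b
3) 2857.143ms=3b +714.286ms=3/4b
4) 3571.429ms=15/4b +1428.571ms=3/2b
5) 5000.0ms=21/4b +714.286ms=3/4b
Σ=6b of 6 (63bpm 3/4) — PASS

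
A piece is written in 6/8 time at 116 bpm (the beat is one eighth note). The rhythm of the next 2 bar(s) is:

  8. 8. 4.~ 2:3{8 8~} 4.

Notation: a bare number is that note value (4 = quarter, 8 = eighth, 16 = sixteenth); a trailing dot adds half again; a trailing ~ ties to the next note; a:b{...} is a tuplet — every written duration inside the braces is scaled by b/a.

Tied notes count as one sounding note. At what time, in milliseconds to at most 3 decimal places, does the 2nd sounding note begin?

1. 0.0ms @ 0 + 775.862ms (3/2)
2. 775.862ms @ 3/2 + 775.862ms (3/2)
3. 1551.724ms @ 3 + 2327.586ms (9/2)
4. 3879.31ms @ 15/2 + 2327.586ms (9/2)

note 2 onset = 3/2b = 775.862ms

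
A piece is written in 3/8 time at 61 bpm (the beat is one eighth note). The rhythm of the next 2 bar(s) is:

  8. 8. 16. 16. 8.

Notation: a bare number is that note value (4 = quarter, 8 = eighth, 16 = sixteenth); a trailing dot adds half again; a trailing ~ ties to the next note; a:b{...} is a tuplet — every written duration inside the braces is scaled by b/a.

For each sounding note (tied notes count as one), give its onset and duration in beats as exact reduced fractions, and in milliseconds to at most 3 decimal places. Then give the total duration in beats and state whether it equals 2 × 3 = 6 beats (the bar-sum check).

1) 0.0ms=0b +1475.41ms=3/2b
2) 1475.41ms=3/2b +1475.41ms=3/2b
3) 2950.82ms=3b +737.705ms=3/4b
4) 3688.525ms=15/4b +737.705ms=3/4b
5) 4426.23ms=9/2b +1475.41ms=3/2b
Σ=6b of 6 (61bpm 3/8) — PASS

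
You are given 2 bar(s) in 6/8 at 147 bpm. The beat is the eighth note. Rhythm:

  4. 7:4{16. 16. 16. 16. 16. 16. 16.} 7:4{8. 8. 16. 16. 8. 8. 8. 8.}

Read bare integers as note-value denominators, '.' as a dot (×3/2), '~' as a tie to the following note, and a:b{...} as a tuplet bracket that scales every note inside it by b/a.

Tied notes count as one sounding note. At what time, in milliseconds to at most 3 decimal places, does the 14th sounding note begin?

1. 0.0ms @ 0 + 1224.49ms (3)
2. 1224.49ms @ 3 + 174.927ms (3/7)
3. 1399.417ms @ 24/7 + 174.927ms (3/7)
4. 1574.344ms @ 27/7 + 174.927ms (3/7)
5. 1749.271ms @ 30/7 + 174.927ms (3/7)
6. 1924.198ms @ 33/7 + 174.927ms (3/7)
7. 2099.125ms @ 36/7 + 174.927ms (3/7)
8. 2274.052ms @ 39/7 + 174.927ms (3/7)
9. 2448.98ms @ 6 + 349.854ms (6/7)
10. 2798.834ms @ 48/7 + 349.854ms (6/7)
11. 3148.688ms @ 54/7 + 174.927ms (3/7)
12. 3323.615ms @ 57/7 + 174.927ms (3/7)
13. 3498.542ms @ 60/7 + 349.854ms (6/7)
14. 3848.397ms @ 66/7 + 349.854ms (6/7)
15. 4198.251ms @ 72/7 + 349.854ms (6/7)
16. 4548.105ms @ 78/7 + 349.854ms (6/7)

note 14 onset = 66/7b = 3848.397ms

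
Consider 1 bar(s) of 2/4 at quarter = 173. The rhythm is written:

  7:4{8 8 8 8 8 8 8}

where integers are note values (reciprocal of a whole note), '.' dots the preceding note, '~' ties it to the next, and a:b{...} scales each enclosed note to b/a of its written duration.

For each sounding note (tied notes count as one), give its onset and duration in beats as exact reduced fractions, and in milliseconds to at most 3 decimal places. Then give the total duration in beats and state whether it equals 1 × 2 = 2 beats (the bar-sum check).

1) 0.0ms=0b +99.092ms=2/7b
2) 99.092ms=2/7b +99.092ms=2/7b
3) 198.183ms=4/7b +99.092ms=2/7b
4) 297.275ms=6/7b +99.092ms=2/7b
5) 396.367ms=8/7b +99.092ms=2/7b
6) 495.458ms=10/7b +99.092ms=2/7b
7) 594.55ms=12/7b +99.092ms=2/7b
Σ=2b of 2 (173bpm 2/4) — PASS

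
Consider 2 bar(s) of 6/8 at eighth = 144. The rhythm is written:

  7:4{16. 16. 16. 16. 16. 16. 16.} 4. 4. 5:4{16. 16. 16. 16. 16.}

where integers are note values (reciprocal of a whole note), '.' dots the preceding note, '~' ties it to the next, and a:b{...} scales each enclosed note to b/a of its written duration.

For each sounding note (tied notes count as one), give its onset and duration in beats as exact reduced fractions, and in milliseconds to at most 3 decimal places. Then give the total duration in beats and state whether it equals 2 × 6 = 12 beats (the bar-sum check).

1) 0.0ms=0b +178.571ms=3/7b
2) 178.571ms=3/7b +178.571ms=3/7b
3) 357.143ms=6/7b +178.571ms=3/7b
4) 535.714ms=9/7b +178.571ms=3/7b
5) 714.286ms=12/7b +178.571ms=3/7b
6) 892.857ms=15/7b +178.571ms=3/7b
7) 1071.429ms=18/7b +178.571ms=3/7b
8) 1250.0ms=3b +1250.0ms=3b
9) 2500.0ms=6b +1250.0ms=3b
10) 3750.0ms=9b +250.0ms=3/5b
11) 4000.0ms=48/5b +250.0ms=3/5b
12) 4250.0ms=51/5b +250.0ms=3/5b
13) 4500.0ms=54/5b +250.0ms=3/5b
14) 4750.0ms=57/5b +250.0ms=3/5b
Σ=12b of 12 (144bpm 6/8) — PASS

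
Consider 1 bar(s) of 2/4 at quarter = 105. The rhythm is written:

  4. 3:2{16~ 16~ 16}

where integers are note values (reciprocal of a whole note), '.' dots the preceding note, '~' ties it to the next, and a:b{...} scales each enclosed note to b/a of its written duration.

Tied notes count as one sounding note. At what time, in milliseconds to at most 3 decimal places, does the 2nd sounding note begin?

note 2 onset = 3/2b = 857.143ms

1. 0.0ms @ 0 + 857.143ms (3/2)
2. 857.143ms @ 3/2 + 285.714ms (1/2)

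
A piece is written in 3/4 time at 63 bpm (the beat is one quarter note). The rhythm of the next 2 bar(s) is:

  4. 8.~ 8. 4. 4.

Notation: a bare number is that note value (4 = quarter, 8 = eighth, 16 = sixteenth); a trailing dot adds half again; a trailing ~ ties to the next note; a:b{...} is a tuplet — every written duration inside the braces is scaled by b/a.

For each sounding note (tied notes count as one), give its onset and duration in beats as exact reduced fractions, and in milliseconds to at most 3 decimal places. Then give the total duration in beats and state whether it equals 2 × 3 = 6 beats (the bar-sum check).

1) 0.0ms=0b +1428.571ms=3/2b
2) 1428.571ms=3/2b +1428.571ms=3/2b
3) 2857.143ms=3b +1428.571ms=3/2b
4) 4285.714ms=9/2b +1428.571ms=3/2b
Σ=6b of 6 (63bpm 3/4) — PASS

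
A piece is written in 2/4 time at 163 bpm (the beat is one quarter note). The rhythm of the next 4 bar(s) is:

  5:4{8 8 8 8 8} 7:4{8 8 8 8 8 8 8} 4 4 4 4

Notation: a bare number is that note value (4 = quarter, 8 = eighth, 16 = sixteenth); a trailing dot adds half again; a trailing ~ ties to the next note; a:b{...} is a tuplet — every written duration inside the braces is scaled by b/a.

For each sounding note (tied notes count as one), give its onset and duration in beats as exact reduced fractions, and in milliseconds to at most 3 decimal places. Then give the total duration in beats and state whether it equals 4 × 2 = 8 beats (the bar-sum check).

1) 0.0ms=0b +147.239ms=2/5b
2) 147.239ms=2/5b +147.239ms=2/5b
3) 294.479ms=4/5b +147.239ms=2/5b
4) 441.718ms=6/5b +147.239ms=2/5b
5) 588.957ms=8/5b +147.239ms=2/5b
6) 736.196ms=2b +105.171ms=2/7b
7) 841.367ms=16/7b +105.171ms=2/7b
8) 946.538ms=18/7b +105.171ms=2/7b
9) 1051.709ms=20/7b +105.171ms=2/7b
10) 1156.88ms=22/7b +105.171ms=2/7b
11) 1262.051ms=24/7b +105.171ms=2/7b
12) 1367.222ms=26/7b +105.171ms=2/7b
13) 1472.393ms=4b +368.098ms=1b
14) 1840.491ms=5b +368.098ms=1b
15) 2208.589ms=6b +368.098ms=1b
16) 2576.687ms=7b +368.098ms=1b
Σ=8b of 8 (163bpm 2/4) — PASS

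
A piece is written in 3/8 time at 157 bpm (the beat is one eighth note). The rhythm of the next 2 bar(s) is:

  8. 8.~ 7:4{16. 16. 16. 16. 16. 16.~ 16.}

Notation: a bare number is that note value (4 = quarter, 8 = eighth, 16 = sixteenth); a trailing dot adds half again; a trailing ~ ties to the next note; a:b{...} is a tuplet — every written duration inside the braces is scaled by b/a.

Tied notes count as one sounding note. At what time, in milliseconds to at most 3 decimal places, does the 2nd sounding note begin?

1. 0.0ms @ 0 + 573.248ms (3/2)
2. 573.248ms @ 3/2 + 737.034ms (27/14)
3. 1310.282ms @ 24/7 + 163.785ms (3/7)
4. 1474.067ms @ 27/7 + 163.785ms (3/7)
5. 1637.853ms @ 30/7 + 163.785ms (3/7)
6. 1801.638ms @ 33/7 + 163.785ms (3/7)
7. 1965.423ms @ 36/7 + 327.571ms (6/7)

note 2 onset = 3/2b = 573.248ms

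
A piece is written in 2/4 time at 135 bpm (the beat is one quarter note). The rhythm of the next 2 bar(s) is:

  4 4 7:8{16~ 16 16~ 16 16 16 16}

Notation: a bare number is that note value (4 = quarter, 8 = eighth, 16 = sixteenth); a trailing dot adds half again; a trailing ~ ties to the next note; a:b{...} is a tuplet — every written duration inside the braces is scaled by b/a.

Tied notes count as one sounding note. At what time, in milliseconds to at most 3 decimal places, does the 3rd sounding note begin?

1. 0.0ms @ 0 + 444.444ms (1)
2. 444.444ms @ 1 + 444.444ms (1)
3. 888.889ms @ 2 + 253.968ms (4/7)
4. 1142.857ms @ 18/7 + 253.968ms (4/7)
5. 1396.825ms @ 22/7 + 126.984ms (2/7)
6. 1523.81ms @ 24/7 + 126.984ms (2/7)
7. 1650.794ms @ 26/7 + 126.984ms (2/7)

note 3 onset = 2b = 888.889ms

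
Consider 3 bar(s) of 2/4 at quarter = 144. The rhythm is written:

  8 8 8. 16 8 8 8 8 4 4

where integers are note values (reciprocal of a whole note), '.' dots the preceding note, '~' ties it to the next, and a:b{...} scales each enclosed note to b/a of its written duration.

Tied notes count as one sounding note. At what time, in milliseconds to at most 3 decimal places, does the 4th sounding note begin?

note 4 onset = 7/4b = 729.167ms

1. 0.0ms @ 0 + 208.333ms (1/2)
2. 208.333ms @ 1/2 + 208.333ms (1/2)
3. 416.667ms @ 1 + 312.5ms (3/4)
4. 729.167ms @ 7/4 + 104.167ms (1/4)
5. 833.333ms @ 2 + 208.333ms (1/2)
6. 1041.667ms @ 5/2 + 208.333ms (1/2)
7. 1250.0ms @ 3 + 208.333ms (1/2)
8. 1458.333ms @ 7/2 + 208.333ms (1/2)
9. 1666.667ms @ 4 + 416.667ms (1)
10. 2083.333ms @ 5 + 416.667ms (1)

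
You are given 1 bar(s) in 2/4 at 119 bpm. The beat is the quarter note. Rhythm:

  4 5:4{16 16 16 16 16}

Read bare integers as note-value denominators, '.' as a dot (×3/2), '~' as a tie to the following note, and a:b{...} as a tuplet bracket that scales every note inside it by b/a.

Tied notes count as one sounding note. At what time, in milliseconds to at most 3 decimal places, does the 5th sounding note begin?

note 5 onset = 8/5b = 806.723ms

1. 0.0ms @ 0 + 504.202ms (1)
2. 504.202ms @ 1 + 100.84ms (1/5)
3. 605.042ms @ 6/5 + 100.84ms (1/5)
4. 705.882ms @ 7/5 + 100.84ms (1/5)
5. 806.723ms @ 8/5 + 100.84ms (1/5)
6. 907.563ms @ 9/5 + 100.84ms (1/5)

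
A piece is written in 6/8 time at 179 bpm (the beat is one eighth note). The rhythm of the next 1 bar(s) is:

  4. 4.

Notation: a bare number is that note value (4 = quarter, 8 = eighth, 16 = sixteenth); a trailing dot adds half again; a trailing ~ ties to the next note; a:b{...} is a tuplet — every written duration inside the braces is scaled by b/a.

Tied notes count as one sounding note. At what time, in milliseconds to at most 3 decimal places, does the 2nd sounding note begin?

1. 0.0ms @ 0 + 1005.587ms (3)
2. 1005.587ms @ 3 + 1005.587ms (3)

note 2 onset = 3b = 1005.587ms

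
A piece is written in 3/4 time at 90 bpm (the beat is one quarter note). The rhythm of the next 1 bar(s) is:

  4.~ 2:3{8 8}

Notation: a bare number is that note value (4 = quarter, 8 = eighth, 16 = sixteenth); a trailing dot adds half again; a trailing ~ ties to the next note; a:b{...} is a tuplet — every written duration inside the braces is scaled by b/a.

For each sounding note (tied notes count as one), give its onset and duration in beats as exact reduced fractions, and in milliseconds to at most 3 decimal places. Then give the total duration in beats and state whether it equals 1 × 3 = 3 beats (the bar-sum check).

1) 0.0ms=0b +1500.0ms=9/4b
2) 1500.0ms=9/4b +500.0ms=3/4b
Σ=3b of 3 (90bpm 3/4) — PASS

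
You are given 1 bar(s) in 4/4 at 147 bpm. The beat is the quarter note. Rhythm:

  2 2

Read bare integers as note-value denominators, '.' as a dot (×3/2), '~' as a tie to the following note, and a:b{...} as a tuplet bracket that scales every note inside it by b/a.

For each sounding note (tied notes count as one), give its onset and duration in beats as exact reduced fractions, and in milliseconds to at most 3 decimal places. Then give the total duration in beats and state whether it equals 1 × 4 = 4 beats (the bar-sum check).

1) 0.0ms=0b +816.327ms=2b
2) 816.327ms=2b +816.327ms=2b
Σ=4b of 4 (147bpm 4/4) — PASS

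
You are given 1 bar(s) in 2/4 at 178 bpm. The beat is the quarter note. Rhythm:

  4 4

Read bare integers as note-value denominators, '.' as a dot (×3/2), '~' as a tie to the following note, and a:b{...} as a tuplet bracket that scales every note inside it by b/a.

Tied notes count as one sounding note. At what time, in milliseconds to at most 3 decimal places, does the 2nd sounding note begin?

note 2 onset = 1b = 337.079ms

1. 0.0ms @ 0 + 337.079ms (1)
2. 337.079ms @ 1 + 337.079ms (1)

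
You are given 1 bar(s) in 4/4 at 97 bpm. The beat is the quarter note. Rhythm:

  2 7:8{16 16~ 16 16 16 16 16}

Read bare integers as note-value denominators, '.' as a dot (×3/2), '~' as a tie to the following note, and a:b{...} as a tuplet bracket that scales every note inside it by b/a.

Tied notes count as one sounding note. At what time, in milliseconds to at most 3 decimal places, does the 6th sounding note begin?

note 6 onset = 24/7b = 2120.766ms

1. 0.0ms @ 0 + 1237.113ms (2)
2. 1237.113ms @ 2 + 176.73ms (2/7)
3. 1413.844ms @ 16/7 + 353.461ms (4/7)
4. 1767.305ms @ 20/7 + 176.73ms (2/7)
5. 1944.035ms @ 22/7 + 176.73ms (2/7)
6. 2120.766ms @ 24/7 + 176.73ms (2/7)
7. 2297.496ms @ 26/7 + 176.73ms (2/7)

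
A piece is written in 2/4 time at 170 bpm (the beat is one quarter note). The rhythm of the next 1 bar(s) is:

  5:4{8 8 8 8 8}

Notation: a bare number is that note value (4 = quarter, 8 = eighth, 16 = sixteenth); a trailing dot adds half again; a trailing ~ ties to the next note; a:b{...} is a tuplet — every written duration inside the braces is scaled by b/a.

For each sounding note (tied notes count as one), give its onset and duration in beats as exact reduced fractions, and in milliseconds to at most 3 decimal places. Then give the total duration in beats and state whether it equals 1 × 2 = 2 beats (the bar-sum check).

1) 0.0ms=0b +141.176ms=2/5b
2) 141.176ms=2/5b +141.176ms=2/5b
3) 282.353ms=4/5b +141.176ms=2/5b
4) 423.529ms=6/5b +141.176ms=2/5b
5) 564.706ms=8/5b +141.176ms=2/5b
Σ=2b of 2 (170bpm 2/4) — PASS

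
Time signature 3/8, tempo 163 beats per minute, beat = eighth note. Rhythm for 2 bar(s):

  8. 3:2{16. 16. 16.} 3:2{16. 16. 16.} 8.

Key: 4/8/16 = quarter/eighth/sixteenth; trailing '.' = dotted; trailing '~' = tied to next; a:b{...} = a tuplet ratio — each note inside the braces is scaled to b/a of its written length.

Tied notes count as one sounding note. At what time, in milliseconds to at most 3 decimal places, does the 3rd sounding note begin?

1. 0.0ms @ 0 + 552.147ms (3/2)
2. 552.147ms @ 3/2 + 184.049ms (1/2)
3. 736.196ms @ 2 + 184.049ms (1/2)
4. 920.245ms @ 5/2 + 184.049ms (1/2)
5. 1104.294ms @ 3 + 184.049ms (1/2)
6. 1288.344ms @ 7/2 + 184.049ms (1/2)
7. 1472.393ms @ 4 + 184.049ms (1/2)
8. 1656.442ms @ 9/2 + 552.147ms (3/2)

note 3 onset = 2b = 736.196ms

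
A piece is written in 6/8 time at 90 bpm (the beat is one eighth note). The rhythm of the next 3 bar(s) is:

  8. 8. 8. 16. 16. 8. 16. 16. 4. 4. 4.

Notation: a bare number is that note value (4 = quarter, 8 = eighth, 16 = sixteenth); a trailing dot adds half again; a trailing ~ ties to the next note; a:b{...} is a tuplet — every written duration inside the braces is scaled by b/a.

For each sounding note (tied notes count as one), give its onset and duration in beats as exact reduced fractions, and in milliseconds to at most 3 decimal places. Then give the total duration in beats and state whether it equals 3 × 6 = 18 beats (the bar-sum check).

1) 0.0ms=0b +1000.0ms=3/2b
2) 1000.0ms=3/2b +1000.0ms=3/2b
3) 2000.0ms=3b +1000.0ms=3/2b
4) 3000.0ms=9/2b +500.0ms=3/4b
5) 3500.0ms=21/4b +500.0ms=3/4b
6) 4000.0ms=6b +1000.0ms=3/2b
7) 5000.0ms=15/2b +500.0ms=3/4b
8) 5500.0ms=33/4b +500.0ms=3/4b
9) 6000.0ms=9b +2000.0ms=3b
10) 8000.0ms=12b +2000.0ms=3b
11) 10000.0ms=15b +2000.0ms=3b
Σ=18b of 18 (90bpm 6/8) — PASS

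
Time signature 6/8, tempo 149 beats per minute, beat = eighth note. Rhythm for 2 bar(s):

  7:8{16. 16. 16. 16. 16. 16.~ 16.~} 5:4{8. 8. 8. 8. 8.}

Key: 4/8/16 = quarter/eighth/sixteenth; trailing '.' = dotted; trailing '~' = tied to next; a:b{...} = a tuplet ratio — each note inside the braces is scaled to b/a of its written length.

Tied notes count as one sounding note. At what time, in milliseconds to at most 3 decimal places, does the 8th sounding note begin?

1. 0.0ms @ 0 + 345.158ms (6/7)
2. 345.158ms @ 6/7 + 345.158ms (6/7)
3. 690.316ms @ 12/7 + 345.158ms (6/7)
4. 1035.475ms @ 18/7 + 345.158ms (6/7)
5. 1380.633ms @ 24/7 + 345.158ms (6/7)
6. 1725.791ms @ 30/7 + 1173.538ms (102/35)
7. 2899.329ms @ 36/5 + 483.221ms (6/5)
8. 3382.55ms @ 42/5 + 483.221ms (6/5)
9. 3865.772ms @ 48/5 + 483.221ms (6/5)
10. 4348.993ms @ 54/5 + 483.221ms (6/5)

note 8 onset = 42/5b = 3382.55ms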